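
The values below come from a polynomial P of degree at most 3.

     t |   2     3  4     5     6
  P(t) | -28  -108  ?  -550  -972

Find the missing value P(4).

-272

The 4 known points determine the degree-3 polynomial uniquely.
Write P(t) = at^3 + bt^2 + ct + d. Substituting each data point gives a linear system:
  8a + 4b + 2c + d = -28
  27a + 9b + 3c + d = -108
  125a + 25b + 5c + d = -550
  216a + 36b + 6c + d = -972
Solving the system yields a = -5, b = 3, c = 0, d = 0.
So P(t) = -5t^3 + 3t^2.
Then P(4) = -272.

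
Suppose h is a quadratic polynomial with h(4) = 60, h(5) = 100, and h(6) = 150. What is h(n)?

Using the Lagrange interpolation formula with nodes 4, 5, 6:
  L_0(n) = (n - 5)(n - 6) / 2
  L_1(n) = (n - 4)(n - 6) / -1
  L_2(n) = (n - 4)(n - 5) / 2
Then h(n) = 60·L_0(n) + 100·L_1(n) + 150·L_2(n).
Expanding and collecting terms gives h(n) = 5n^2 - 5n.
Check: h(5) = 100. ✓

h(n) = 5n^2 - 5n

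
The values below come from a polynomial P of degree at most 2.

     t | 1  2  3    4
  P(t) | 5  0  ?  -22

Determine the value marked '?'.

-9

On equispaced nodes a degree-2 polynomial has vanishing third forward difference, so
  - P(1) + 3·P(2) - 3·P(3) + P(4) = 0.
Substituting the known values and solving for P(3):
  -3·P(3) = 27
  P(3) = -9.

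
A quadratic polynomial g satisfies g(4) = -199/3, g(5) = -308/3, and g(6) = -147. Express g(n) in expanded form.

Write g(n) = an^2 + bn + c. Substituting each data point gives a linear system:
  16a + 4b + c = -199/3
  25a + 5b + c = -308/3
  36a + 6b + c = -147
Solving the system yields a = -4, b = -1/3, c = -1.
So g(n) = -4n^2 - (1/3)n - 1.
Check: g(5) = -308/3. ✓

g(n) = -4n^2 - (1/3)n - 1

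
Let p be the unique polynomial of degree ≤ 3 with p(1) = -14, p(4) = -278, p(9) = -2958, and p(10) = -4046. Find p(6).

Using the Lagrange interpolation formula with nodes 1, 4, 9, 10:
  L_0(t) = (t - 4)(t - 9)(t - 10) / -216
  L_1(t) = (t - 1)(t - 9)(t - 10) / 90
  L_2(t) = (t - 1)(t - 4)(t - 10) / -40
  L_3(t) = (t - 1)(t - 4)(t - 9) / 54
Then p(t) = -14·L_0(t) - 278·L_1(t) - 2958·L_2(t) - 4046·L_3(t).
Expanding and collecting terms gives p(t) = -4t³ - 4t - 6.
Evaluating at t = 6: p(6) = -894.

-894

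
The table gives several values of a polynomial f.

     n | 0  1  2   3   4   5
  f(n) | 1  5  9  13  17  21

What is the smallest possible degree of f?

Forward differences of the values at n = 0, 1, 2, 3, 4, 5:
  f  : 1  5  9  13  17  21
  Δ  : 4  4  4  4  4
  Δ^2: 0  0  0  0
  Δ^3: 0  0  0
  Δ^4: 0  0
  Δ^5: 0
The first differences are constant (4) and nonzero, while all higher differences vanish, so the minimal degree is 1.

1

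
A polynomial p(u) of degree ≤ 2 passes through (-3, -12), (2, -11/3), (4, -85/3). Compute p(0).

5

Using the Lagrange interpolation formula with nodes -3, 2, 4:
  L_0(u) = (u - 2)(u - 4) / 35
  L_1(u) = (u + 3)(u - 4) / -10
  L_2(u) = (u + 3)(u - 2) / 14
Then p(u) = -12·L_0(u) - 11/3·L_1(u) - 85/3·L_2(u).
Expanding and collecting terms gives p(u) = -2u^2 - (1/3)u + 5.
Evaluating at u = 0: p(0) = 5.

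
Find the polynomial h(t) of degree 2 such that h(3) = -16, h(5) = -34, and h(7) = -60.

Write h(t) = at^2 + bt + c. Substituting each data point gives a linear system:
  9a + 3b + c = -16
  25a + 5b + c = -34
  49a + 7b + c = -60
Solving the system yields a = -1, b = -1, c = -4.
So h(t) = -t² - t - 4.
Check: h(3) = -16. ✓

h(t) = -t^2 - t - 4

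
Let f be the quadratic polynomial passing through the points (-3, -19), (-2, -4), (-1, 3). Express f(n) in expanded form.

Write f(n) = an^2 + bn + c. Substituting each data point gives a linear system:
  9a - 3b + c = -19
  4a - 2b + c = -4
  a - b + c = 3
Solving the system yields a = -4, b = -5, c = 2.
So f(n) = -4n^2 - 5n + 2.
Check: f(-1) = 3. ✓

f(n) = -4n^2 - 5n + 2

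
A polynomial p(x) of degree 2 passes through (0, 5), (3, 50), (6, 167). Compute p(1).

12

Write p(x) = ax^2 + bx + c. Substituting each data point gives a linear system:
  c = 5
  9a + 3b + c = 50
  36a + 6b + c = 167
Solving the system yields a = 4, b = 3, c = 5.
So p(x) = 4x^2 + 3x + 5.
Then p(1) = 12.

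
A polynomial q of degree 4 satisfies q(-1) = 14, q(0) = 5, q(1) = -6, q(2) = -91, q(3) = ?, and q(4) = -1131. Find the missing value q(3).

On equispaced nodes a degree-4 polynomial has vanishing fifth forward difference, so
  - q(-1) + 5·q(0) - 10·q(1) + 10·q(2) - 5·q(3) + q(4) = 0.
Substituting the known values and solving for q(3):
  -5·q(3) = 1970
  q(3) = -394.

-394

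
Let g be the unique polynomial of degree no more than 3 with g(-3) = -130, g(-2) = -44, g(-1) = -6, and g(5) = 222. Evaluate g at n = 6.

Write g(n) = an^3 + bn^2 + cn + d. Substituting each data point gives a linear system:
  -27a + 9b - 3c + d = -130
  -8a + 4b - 2c + d = -44
  -a + b - c + d = -6
  125a + 25b + 5c + d = 222
Solving the system yields a = 3, b = -6, c = -1, d = 2.
So g(n) = 3n^3 - 6n^2 - n + 2.
Then g(6) = 428.

428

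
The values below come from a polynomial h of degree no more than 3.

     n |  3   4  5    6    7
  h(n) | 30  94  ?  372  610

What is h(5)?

204

The 4 known points determine the degree-3 polynomial uniquely.
Write h(n) = an^3 + bn^2 + cn + d. Substituting each data point gives a linear system:
  27a + 9b + 3c + d = 30
  64a + 16b + 4c + d = 94
  216a + 36b + 6c + d = 372
  343a + 49b + 7c + d = 610
Solving the system yields a = 2, b = -1, c = -3, d = -6.
So h(n) = 2n^3 - n^2 - 3n - 6.
Then h(5) = 204.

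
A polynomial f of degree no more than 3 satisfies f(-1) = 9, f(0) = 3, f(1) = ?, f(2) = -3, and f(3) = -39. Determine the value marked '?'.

The 4 known points determine the degree-3 polynomial uniquely.
Write f(u) = au^3 + bu^2 + cu + d. Substituting each data point gives a linear system:
  -a + b - c + d = 9
  d = 3
  8a + 4b + 2c + d = -3
  27a + 9b + 3c + d = -39
Solving the system yields a = -3, b = 4, c = 1, d = 3.
So f(u) = -3u³ + 4u² + u + 3.
Then f(1) = 5.

5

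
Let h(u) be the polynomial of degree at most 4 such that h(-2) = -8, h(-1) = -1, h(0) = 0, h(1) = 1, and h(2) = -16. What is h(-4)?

-184

Write h(u) = au^4 + bu^3 + cu^2 + du + e. Substituting each data point gives a linear system:
  16a - 8b + 4c - 2d + e = -8
  a - b + c - d + e = -1
  e = 0
  a + b + c + d + e = 1
  16a + 8b + 4c + 2d + e = -16
Solving the system yields a = -1, b = -1, c = 1, d = 2, e = 0.
So h(u) = -u⁴ - u³ + u² + 2u.
Then h(-4) = -184.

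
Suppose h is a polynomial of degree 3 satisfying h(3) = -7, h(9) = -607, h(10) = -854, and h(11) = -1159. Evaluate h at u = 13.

Write h(u) = au^3 + bu^2 + cu + d. Substituting each data point gives a linear system:
  27a + 9b + 3c + d = -7
  729a + 81b + 9c + d = -607
  1000a + 100b + 10c + d = -854
  1331a + 121b + 11c + d = -1159
Solving the system yields a = -1, b = 1, c = 5, d = -4.
So h(u) = -u³ + u² + 5u - 4.
Then h(13) = -1967.

-1967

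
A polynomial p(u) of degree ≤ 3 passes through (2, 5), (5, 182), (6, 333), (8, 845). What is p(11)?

Using the Lagrange interpolation formula with nodes 2, 5, 6, 8:
  L_0(u) = (u - 5)(u - 6)(u - 8) / -72
  L_1(u) = (u - 2)(u - 6)(u - 8) / 9
  L_2(u) = (u - 2)(u - 5)(u - 8) / -8
  L_3(u) = (u - 2)(u - 5)(u - 6) / 36
Then p(u) = 5·L_0(u) + 182·L_1(u) + 333·L_2(u) + 845·L_3(u).
Expanding and collecting terms gives p(u) = 2u^3 - 3u^2 + 2u - 3.
Evaluating at u = 11: p(11) = 2318.

2318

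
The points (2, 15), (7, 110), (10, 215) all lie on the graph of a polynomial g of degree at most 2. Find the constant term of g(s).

Write g(s) = as^2 + bs + c. Substituting each data point gives a linear system:
  4a + 2b + c = 15
  49a + 7b + c = 110
  100a + 10b + c = 215
Solving the system yields a = 2, b = 1, c = 5.
So g(s) = 2s^2 + s + 5.
The constant term is 5.

5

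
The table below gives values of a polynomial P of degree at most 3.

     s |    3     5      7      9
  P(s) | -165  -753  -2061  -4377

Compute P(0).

-3

Write P(s) = as^3 + bs^2 + cs + d. Substituting each data point gives a linear system:
  27a + 9b + 3c + d = -165
  125a + 25b + 5c + d = -753
  343a + 49b + 7c + d = -2061
  729a + 81b + 9c + d = -4377
Solving the system yields a = -6, b = 0, c = 0, d = -3.
So P(s) = -6s^3 - 3.
Then P(0) = -3.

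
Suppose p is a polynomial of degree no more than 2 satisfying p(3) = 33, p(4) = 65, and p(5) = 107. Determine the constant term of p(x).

-3

Write p(x) = ax^2 + bx + c. Substituting each data point gives a linear system:
  9a + 3b + c = 33
  16a + 4b + c = 65
  25a + 5b + c = 107
Solving the system yields a = 5, b = -3, c = -3.
So p(x) = 5x^2 - 3x - 3.
The constant term is -3.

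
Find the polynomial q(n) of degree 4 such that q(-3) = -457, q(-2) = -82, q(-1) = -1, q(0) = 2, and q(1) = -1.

q(n) = -6n^4 + 3n^2 + 2

Write q(n) = an^4 + bn^3 + cn^2 + dn + e. Substituting each data point gives a linear system:
  81a - 27b + 9c - 3d + e = -457
  16a - 8b + 4c - 2d + e = -82
  a - b + c - d + e = -1
  e = 2
  a + b + c + d + e = -1
Solving the system yields a = -6, b = 0, c = 3, d = 0, e = 2.
So q(n) = -6n⁴ + 3n² + 2.
Check: q(-2) = -82. ✓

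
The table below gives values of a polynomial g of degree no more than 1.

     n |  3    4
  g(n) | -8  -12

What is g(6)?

Using the Lagrange interpolation formula with nodes 3, 4:
  L_0(n) = (n - 4) / -1
  L_1(n) = (n - 3) / 1
Then g(n) = -8·L_0(n) - 12·L_1(n).
Expanding and collecting terms gives g(n) = -4n + 4.
Evaluating at n = 6: g(6) = -20.

-20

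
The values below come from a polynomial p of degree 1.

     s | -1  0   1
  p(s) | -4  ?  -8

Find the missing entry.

On equispaced nodes a degree-1 polynomial has vanishing second forward difference, so
  p(-1) - 2·p(0) + p(1) = 0.
Substituting the known values and solving for p(0):
  -2·p(0) = 12
  p(0) = -6.

-6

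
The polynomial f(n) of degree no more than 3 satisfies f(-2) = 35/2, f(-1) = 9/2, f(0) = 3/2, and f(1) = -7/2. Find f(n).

Using the Lagrange interpolation formula with nodes -2, -1, 0, 1:
  L_0(n) = (n + 1)n(n - 1) / -6
  L_1(n) = (n + 2)n(n - 1) / 2
  L_2(n) = (n + 2)(n + 1)(n - 1) / -2
  L_3(n) = (n + 2)(n + 1)n / 6
Then f(n) = 35/2·L_0(n) + 9/2·L_1(n) + 3/2·L_2(n) - 7/2·L_3(n).
Expanding and collecting terms gives f(n) = -2n^3 - n^2 - 2n + 3/2.
Check: f(-1) = 9/2. ✓

f(n) = -2n^3 - n^2 - 2n + 3/2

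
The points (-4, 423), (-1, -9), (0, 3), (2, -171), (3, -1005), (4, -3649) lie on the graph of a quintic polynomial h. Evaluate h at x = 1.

-7

Using the Lagrange interpolation formula with nodes -4, -1, 0, 2, 3, 4:
  L_0(x) = (x + 1)x(x - 2)(x - 3)(x - 4) / -4032
  L_1(x) = (x + 4)x(x - 2)(x - 3)(x - 4) / 180
  L_2(x) = (x + 4)(x + 1)(x - 2)(x - 3)(x - 4) / -96
  L_3(x) = (x + 4)(x + 1)x(x - 3)(x - 4) / 72
  L_4(x) = (x + 4)(x + 1)x(x - 2)(x - 4) / -84
  L_5(x) = (x + 4)(x + 1)x(x - 2)(x - 3) / 320
Then h(x) = 423·L_0(x) - 9·L_1(x) + 3·L_2(x) - 171·L_3(x) - 1005·L_4(x) - 3649·L_5(x).
Expanding and collecting terms gives h(x) = -2x^5 - 6x^4 - 5x^2 + 3x + 3.
Evaluating at x = 1: h(1) = -7.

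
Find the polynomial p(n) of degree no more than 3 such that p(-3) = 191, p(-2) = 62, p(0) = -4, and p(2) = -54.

p(n) = -6n^3 + 2n^2 - 5n - 4

Write p(n) = an^3 + bn^2 + cn + d. Substituting each data point gives a linear system:
  -27a + 9b - 3c + d = 191
  -8a + 4b - 2c + d = 62
  d = -4
  8a + 4b + 2c + d = -54
Solving the system yields a = -6, b = 2, c = -5, d = -4.
So p(n) = -6n³ + 2n² - 5n - 4.
Check: p(2) = -54. ✓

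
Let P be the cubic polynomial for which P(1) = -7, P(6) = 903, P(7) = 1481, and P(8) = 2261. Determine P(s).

P(s) = 5s^3 - 4s^2 - 5s - 3

Write P(s) = as^3 + bs^2 + cs + d. Substituting each data point gives a linear system:
  a + b + c + d = -7
  216a + 36b + 6c + d = 903
  343a + 49b + 7c + d = 1481
  512a + 64b + 8c + d = 2261
Solving the system yields a = 5, b = -4, c = -5, d = -3.
So P(s) = 5s^3 - 4s^2 - 5s - 3.
Check: P(6) = 903. ✓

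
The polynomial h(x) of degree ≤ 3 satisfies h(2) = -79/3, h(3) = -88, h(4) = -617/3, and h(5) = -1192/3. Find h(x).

h(x) = -3x^3 - x^2 + (1/3)x + 1

Using the Lagrange interpolation formula with nodes 2, 3, 4, 5:
  L_0(x) = (x - 3)(x - 4)(x - 5) / -6
  L_1(x) = (x - 2)(x - 4)(x - 5) / 2
  L_2(x) = (x - 2)(x - 3)(x - 5) / -2
  L_3(x) = (x - 2)(x - 3)(x - 4) / 6
Then h(x) = -79/3·L_0(x) - 88·L_1(x) - 617/3·L_2(x) - 1192/3·L_3(x).
Expanding and collecting terms gives h(x) = -3x^3 - x^2 + (1/3)x + 1.
Check: h(2) = -79/3. ✓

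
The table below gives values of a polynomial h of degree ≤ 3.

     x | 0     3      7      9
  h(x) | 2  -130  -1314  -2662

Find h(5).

Using the Lagrange interpolation formula with nodes 0, 3, 7, 9:
  L_0(x) = (x - 3)(x - 7)(x - 9) / -189
  L_1(x) = x(x - 7)(x - 9) / 72
  L_2(x) = x(x - 3)(x - 9) / -56
  L_3(x) = x(x - 3)(x - 7) / 108
Then h(x) = 2·L_0(x) - 130·L_1(x) - 1314·L_2(x) - 2662·L_3(x).
Expanding and collecting terms gives h(x) = -3x³ - 6x² + x + 2.
Evaluating at x = 5: h(5) = -518.

-518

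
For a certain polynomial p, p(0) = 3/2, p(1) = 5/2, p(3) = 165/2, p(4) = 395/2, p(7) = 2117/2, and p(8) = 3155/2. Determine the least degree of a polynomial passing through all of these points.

3

Divided differences on the nodes 0, 1, 3, 4, 7, 8:
  order 0: 3/2  5/2  165/2  395/2  2117/2  3155/2
  order 1: 1  40  115  287  519
  order 2: 13  25  43  58
  order 3: 3  3  3
  order 4: 0  0
  order 5: 0
The order-3 divided differences are all 3 (nonzero) and every higher order vanishes, so the data lies on a polynomial of degree exactly 3.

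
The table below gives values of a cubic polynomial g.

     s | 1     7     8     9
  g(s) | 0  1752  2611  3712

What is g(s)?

Write g(s) = as^3 + bs^2 + cs + d. Substituting each data point gives a linear system:
  a + b + c + d = 0
  343a + 49b + 7c + d = 1752
  512a + 64b + 8c + d = 2611
  729a + 81b + 9c + d = 3712
Solving the system yields a = 5, b = 1, c = -1, d = -5.
So g(s) = 5s^3 + s^2 - s - 5.
Check: g(1) = 0. ✓

g(s) = 5s^3 + s^2 - s - 5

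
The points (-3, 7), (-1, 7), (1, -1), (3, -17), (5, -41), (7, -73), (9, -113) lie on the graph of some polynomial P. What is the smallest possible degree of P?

Forward differences of the values at x = -3, -1, 1, 3, 5, 7, 9:
  P  : 7  7  -1  -17  -41  -73  -113
  Δ  : 0  -8  -16  -24  -32  -40
  Δ^2: -8  -8  -8  -8  -8
  Δ^3: 0  0  0  0
  Δ^4: 0  0  0
  Δ^5: 0  0
  Δ^6: 0
The second differences are constant (-8) and nonzero, while all higher differences vanish, so the minimal degree is 2.

2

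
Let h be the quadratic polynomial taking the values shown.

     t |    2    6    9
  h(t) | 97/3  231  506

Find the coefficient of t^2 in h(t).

Write h(t) = at^2 + bt + c. Substituting each data point gives a linear system:
  4a + 2b + c = 97/3
  36a + 6b + c = 231
  81a + 9b + c = 506
Solving the system yields a = 6, b = 5/3, c = 5.
So h(t) = 6t^2 + (5/3)t + 5.
The leading coefficient is 6.

6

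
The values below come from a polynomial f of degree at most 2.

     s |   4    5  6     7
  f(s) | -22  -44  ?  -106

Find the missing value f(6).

The 3 known points determine the degree-2 polynomial uniquely.
Write f(s) = as^2 + bs + c. Substituting each data point gives a linear system:
  16a + 4b + c = -22
  25a + 5b + c = -44
  49a + 7b + c = -106
Solving the system yields a = -3, b = 5, c = 6.
So f(s) = -3s² + 5s + 6.
Then f(6) = -72.

-72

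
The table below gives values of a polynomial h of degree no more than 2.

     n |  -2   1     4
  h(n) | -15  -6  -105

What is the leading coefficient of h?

Write h(n) = an^2 + bn + c. Substituting each data point gives a linear system:
  4a - 2b + c = -15
  a + b + c = -6
  16a + 4b + c = -105
Solving the system yields a = -6, b = -3, c = 3.
So h(n) = -6n^2 - 3n + 3.
The leading coefficient is -6.

-6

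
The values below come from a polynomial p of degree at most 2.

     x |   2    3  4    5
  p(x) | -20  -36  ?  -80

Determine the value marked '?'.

On equispaced nodes a degree-2 polynomial has vanishing third forward difference, so
  - p(2) + 3·p(3) - 3·p(4) + p(5) = 0.
Substituting the known values and solving for p(4):
  -3·p(4) = 168
  p(4) = -56.

-56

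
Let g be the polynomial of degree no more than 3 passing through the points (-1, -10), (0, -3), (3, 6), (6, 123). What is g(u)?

g(u) = u^3 - 3u^2 + 3u - 3

Write g(u) = au^3 + bu^2 + cu + d. Substituting each data point gives a linear system:
  -a + b - c + d = -10
  d = -3
  27a + 9b + 3c + d = 6
  216a + 36b + 6c + d = 123
Solving the system yields a = 1, b = -3, c = 3, d = -3.
So g(u) = u^3 - 3u^2 + 3u - 3.
Check: g(3) = 6. ✓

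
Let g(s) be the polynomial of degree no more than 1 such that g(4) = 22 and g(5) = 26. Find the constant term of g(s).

Write g(s) = as + b. Substituting each data point gives a linear system:
  4a + b = 22
  5a + b = 26
Solving the system yields a = 4, b = 6.
So g(s) = 4s + 6.
The constant term is 6.

6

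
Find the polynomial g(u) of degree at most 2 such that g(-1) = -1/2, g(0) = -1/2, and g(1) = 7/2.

Write g(u) = au^2 + bu + c. Substituting each data point gives a linear system:
  a - b + c = -1/2
  c = -1/2
  a + b + c = 7/2
Solving the system yields a = 2, b = 2, c = -1/2.
So g(u) = 2u^2 + 2u - 1/2.
Check: g(1) = 7/2. ✓

g(u) = 2u^2 + 2u - 1/2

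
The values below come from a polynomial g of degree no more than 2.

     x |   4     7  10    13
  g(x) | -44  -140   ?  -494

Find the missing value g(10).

The 3 known points determine the degree-2 polynomial uniquely.
Write g(x) = ax^2 + bx + c. Substituting each data point gives a linear system:
  16a + 4b + c = -44
  49a + 7b + c = -140
  169a + 13b + c = -494
Solving the system yields a = -3, b = 1, c = 0.
So g(x) = -3x^2 + x.
Then g(10) = -290.

-290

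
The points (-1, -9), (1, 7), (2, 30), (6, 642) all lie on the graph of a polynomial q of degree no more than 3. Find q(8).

1512

Write q(t) = at^3 + bt^2 + ct + d. Substituting each data point gives a linear system:
  -a + b - c + d = -9
  a + b + c + d = 7
  8a + 4b + 2c + d = 30
  216a + 36b + 6c + d = 642
Solving the system yields a = 3, b = -1, c = 5, d = 0.
So q(t) = 3t^3 - t^2 + 5t.
Then q(8) = 1512.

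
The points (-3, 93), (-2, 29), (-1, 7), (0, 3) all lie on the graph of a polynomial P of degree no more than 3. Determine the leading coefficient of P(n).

Write P(n) = an^3 + bn^2 + cn + d. Substituting each data point gives a linear system:
  -27a + 9b - 3c + d = 93
  -8a + 4b - 2c + d = 29
  -a + b - c + d = 7
  d = 3
Solving the system yields a = -4, b = -3, c = -3, d = 3.
So P(n) = -4n³ - 3n² - 3n + 3.
The leading coefficient is -4.

-4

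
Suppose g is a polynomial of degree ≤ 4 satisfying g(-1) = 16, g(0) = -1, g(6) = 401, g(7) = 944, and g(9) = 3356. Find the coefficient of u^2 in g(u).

Write g(u) = au^4 + bu^3 + cu^2 + du + e. Substituting each data point gives a linear system:
  a - b + c - d + e = 16
  e = -1
  1296a + 216b + 36c + 6d + e = 401
  2401a + 343b + 49c + 7d + e = 944
  6561a + 729b + 81c + 9d + e = 3356
Solving the system yields a = 1, b = -5, c = 6, d = -5, e = -1.
So g(u) = u^4 - 5u^3 + 6u^2 - 5u - 1.
The coefficient of u^2 is 6.

6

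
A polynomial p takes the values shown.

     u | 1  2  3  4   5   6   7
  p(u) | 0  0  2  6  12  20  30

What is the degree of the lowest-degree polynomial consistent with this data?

2

Forward differences of the values at u = 1, 2, 3, 4, 5, 6, 7:
  p  : 0  0  2  6  12  20  30
  Δ  : 0  2  4  6  8  10
  Δ^2: 2  2  2  2  2
  Δ^3: 0  0  0  0
  Δ^4: 0  0  0
  Δ^5: 0  0
  Δ^6: 0
The second differences are constant (2) and nonzero, while all higher differences vanish, so the minimal degree is 2.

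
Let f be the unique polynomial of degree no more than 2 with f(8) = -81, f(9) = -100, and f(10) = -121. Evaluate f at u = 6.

Using the Lagrange interpolation formula with nodes 8, 9, 10:
  L_0(u) = (u - 9)(u - 10) / 2
  L_1(u) = (u - 8)(u - 10) / -1
  L_2(u) = (u - 8)(u - 9) / 2
Then f(u) = -81·L_0(u) - 100·L_1(u) - 121·L_2(u).
Expanding and collecting terms gives f(u) = -u^2 - 2u - 1.
Evaluating at u = 6: f(6) = -49.

-49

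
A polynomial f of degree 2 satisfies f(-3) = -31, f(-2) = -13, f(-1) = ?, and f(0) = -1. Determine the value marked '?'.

On equispaced nodes a degree-2 polynomial has vanishing third forward difference, so
  - f(-3) + 3·f(-2) - 3·f(-1) + f(0) = 0.
Substituting the known values and solving for f(-1):
  -3·f(-1) = 9
  f(-1) = -3.

-3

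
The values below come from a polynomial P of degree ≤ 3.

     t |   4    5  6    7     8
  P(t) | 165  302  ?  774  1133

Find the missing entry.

The 4 known points determine the degree-3 polynomial uniquely.
Write P(t) = at^3 + bt^2 + ct + d. Substituting each data point gives a linear system:
  64a + 16b + 4c + d = 165
  125a + 25b + 5c + d = 302
  343a + 49b + 7c + d = 774
  512a + 64b + 8c + d = 1133
Solving the system yields a = 2, b = 1, c = 6, d = -3.
So P(t) = 2t^3 + t^2 + 6t - 3.
Then P(6) = 501.

501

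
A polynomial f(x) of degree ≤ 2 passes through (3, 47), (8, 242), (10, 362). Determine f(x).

f(x) = 3x^2 + 6x + 2

Write f(x) = ax^2 + bx + c. Substituting each data point gives a linear system:
  9a + 3b + c = 47
  64a + 8b + c = 242
  100a + 10b + c = 362
Solving the system yields a = 3, b = 6, c = 2.
So f(x) = 3x² + 6x + 2.
Check: f(3) = 47. ✓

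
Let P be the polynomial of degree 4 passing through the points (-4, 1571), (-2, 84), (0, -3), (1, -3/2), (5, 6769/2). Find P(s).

P(s) = 6s^4 - 2s^3 - 5s^2 + (5/2)s - 3

Write P(s) = as^4 + bs^3 + cs^2 + ds + e. Substituting each data point gives a linear system:
  256a - 64b + 16c - 4d + e = 1571
  16a - 8b + 4c - 2d + e = 84
  e = -3
  a + b + c + d + e = -3/2
  625a + 125b + 25c + 5d + e = 6769/2
Solving the system yields a = 6, b = -2, c = -5, d = 5/2, e = -3.
So P(s) = 6s^4 - 2s^3 - 5s^2 + (5/2)s - 3.
Check: P(-2) = 84. ✓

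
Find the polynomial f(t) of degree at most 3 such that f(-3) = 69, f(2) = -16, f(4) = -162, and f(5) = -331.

f(t) = -3t^3 + t^2 + 5t - 6

Using the Lagrange interpolation formula with nodes -3, 2, 4, 5:
  L_0(t) = (t - 2)(t - 4)(t - 5) / -280
  L_1(t) = (t + 3)(t - 4)(t - 5) / 30
  L_2(t) = (t + 3)(t - 2)(t - 5) / -14
  L_3(t) = (t + 3)(t - 2)(t - 4) / 24
Then f(t) = 69·L_0(t) - 16·L_1(t) - 162·L_2(t) - 331·L_3(t).
Expanding and collecting terms gives f(t) = -3t³ + t² + 5t - 6.
Check: f(5) = -331. ✓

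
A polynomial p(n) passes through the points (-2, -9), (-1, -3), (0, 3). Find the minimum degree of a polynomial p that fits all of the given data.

Forward differences of the values at n = -2, -1, 0:
  p  : -9  -3  3
  Δ  : 6  6
  Δ^2: 0
The first differences are constant (6) and nonzero, while all higher differences vanish, so the minimal degree is 1.

1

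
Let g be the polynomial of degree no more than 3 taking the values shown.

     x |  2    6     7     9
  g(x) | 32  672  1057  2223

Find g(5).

Using the Lagrange interpolation formula with nodes 2, 6, 7, 9:
  L_0(x) = (x - 6)(x - 7)(x - 9) / -140
  L_1(x) = (x - 2)(x - 7)(x - 9) / 12
  L_2(x) = (x - 2)(x - 6)(x - 9) / -10
  L_3(x) = (x - 2)(x - 6)(x - 7) / 42
Then g(x) = 32·L_0(x) + 672·L_1(x) + 1057·L_2(x) + 2223·L_3(x).
Expanding and collecting terms gives g(x) = 3x^3 + 4x.
Evaluating at x = 5: g(5) = 395.

395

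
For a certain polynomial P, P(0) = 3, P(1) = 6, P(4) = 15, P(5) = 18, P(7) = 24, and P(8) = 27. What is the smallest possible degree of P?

1

Divided differences on the nodes 0, 1, 4, 5, 7, 8:
  order 0: 3  6  15  18  24  27
  order 1: 3  3  3  3  3
  order 2: 0  0  0  0
  order 3: 0  0  0
  order 4: 0  0
  order 5: 0
The order-1 divided differences are all 3 (nonzero) and every higher order vanishes, so the data lies on a polynomial of degree exactly 1.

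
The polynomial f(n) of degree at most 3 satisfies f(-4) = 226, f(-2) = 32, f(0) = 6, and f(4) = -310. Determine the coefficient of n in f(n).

-3

Write f(n) = an^3 + bn^2 + cn + d. Substituting each data point gives a linear system:
  -64a + 16b - 4c + d = 226
  -8a + 4b - 2c + d = 32
  d = 6
  64a + 16b + 4c + d = -310
Solving the system yields a = -4, b = -3, c = -3, d = 6.
So f(n) = -4n³ - 3n² - 3n + 6.
The coefficient of n is -3.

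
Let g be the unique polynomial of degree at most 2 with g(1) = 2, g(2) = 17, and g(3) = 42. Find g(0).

-3

Write g(t) = at^2 + bt + c. Substituting each data point gives a linear system:
  a + b + c = 2
  4a + 2b + c = 17
  9a + 3b + c = 42
Solving the system yields a = 5, b = 0, c = -3.
So g(t) = 5t^2 - 3.
Then g(0) = -3.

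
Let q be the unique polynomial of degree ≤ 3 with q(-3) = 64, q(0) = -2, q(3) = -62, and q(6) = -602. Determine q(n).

q(n) = -3n^3 + (1/3)n^2 + 6n - 2

Write q(n) = an^3 + bn^2 + cn + d. Substituting each data point gives a linear system:
  -27a + 9b - 3c + d = 64
  d = -2
  27a + 9b + 3c + d = -62
  216a + 36b + 6c + d = -602
Solving the system yields a = -3, b = 1/3, c = 6, d = -2.
So q(n) = -3n³ + (1/3)n² + 6n - 2.
Check: q(0) = -2. ✓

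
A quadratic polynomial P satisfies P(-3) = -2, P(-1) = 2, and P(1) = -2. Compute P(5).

Forward differences of the values at x = -3, -1, 1:
  P  : -2  2  -2
  Δ  : 4  -4
  Δ^2: -8
The second differences are constant, confirming degree 2.
Interpolating (Newton forward form) and evaluating at x = 5 gives P(5) = -34.

-34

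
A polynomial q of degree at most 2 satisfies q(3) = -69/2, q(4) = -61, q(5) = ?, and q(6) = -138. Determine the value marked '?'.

The 3 known points determine the degree-2 polynomial uniquely.
Write q(x) = ax^2 + bx + c. Substituting each data point gives a linear system:
  9a + 3b + c = -69/2
  16a + 4b + c = -61
  36a + 6b + c = -138
Solving the system yields a = -4, b = 3/2, c = -3.
So q(x) = -4x^2 + (3/2)x - 3.
Then q(5) = -191/2.

-191/2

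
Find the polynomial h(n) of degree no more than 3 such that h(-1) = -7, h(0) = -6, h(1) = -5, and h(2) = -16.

h(n) = -2n^3 + 3n - 6

Using the Lagrange interpolation formula with nodes -1, 0, 1, 2:
  L_0(n) = n(n - 1)(n - 2) / -6
  L_1(n) = (n + 1)(n - 1)(n - 2) / 2
  L_2(n) = (n + 1)n(n - 2) / -2
  L_3(n) = (n + 1)n(n - 1) / 6
Then h(n) = -7·L_0(n) - 6·L_1(n) - 5·L_2(n) - 16·L_3(n).
Expanding and collecting terms gives h(n) = -2n^3 + 3n - 6.
Check: h(0) = -6. ✓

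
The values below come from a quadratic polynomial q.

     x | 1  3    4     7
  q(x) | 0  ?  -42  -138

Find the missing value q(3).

-22

The 3 known points determine the degree-2 polynomial uniquely.
Write q(x) = ax^2 + bx + c. Substituting each data point gives a linear system:
  a + b + c = 0
  16a + 4b + c = -42
  49a + 7b + c = -138
Solving the system yields a = -3, b = 1, c = 2.
So q(x) = -3x^2 + x + 2.
Then q(3) = -22.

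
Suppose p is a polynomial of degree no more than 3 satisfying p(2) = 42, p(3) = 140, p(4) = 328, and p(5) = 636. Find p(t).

p(t) = 5t^3 + 3t - 4

Using the Lagrange interpolation formula with nodes 2, 3, 4, 5:
  L_0(t) = (t - 3)(t - 4)(t - 5) / -6
  L_1(t) = (t - 2)(t - 4)(t - 5) / 2
  L_2(t) = (t - 2)(t - 3)(t - 5) / -2
  L_3(t) = (t - 2)(t - 3)(t - 4) / 6
Then p(t) = 42·L_0(t) + 140·L_1(t) + 328·L_2(t) + 636·L_3(t).
Expanding and collecting terms gives p(t) = 5t^3 + 3t - 4.
Check: p(2) = 42. ✓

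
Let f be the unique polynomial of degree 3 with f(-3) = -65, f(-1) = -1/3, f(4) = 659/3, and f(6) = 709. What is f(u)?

Using the Lagrange interpolation formula with nodes -3, -1, 4, 6:
  L_0(u) = (u + 1)(u - 4)(u - 6) / -126
  L_1(u) = (u + 3)(u - 4)(u - 6) / 70
  L_2(u) = (u + 3)(u + 1)(u - 6) / -70
  L_3(u) = (u + 3)(u + 1)(u - 4) / 126
Then f(u) = -65·L_0(u) - 1/3·L_1(u) + 659/3·L_2(u) + 709·L_3(u).
Expanding and collecting terms gives f(u) = 3u^3 + (5/3)u^2 + 1.
Check: f(4) = 659/3. ✓

f(u) = 3u^3 + (5/3)u^2 + 1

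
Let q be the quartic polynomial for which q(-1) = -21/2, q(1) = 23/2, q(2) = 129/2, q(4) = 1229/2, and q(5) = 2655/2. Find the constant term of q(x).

Write q(x) = ax^4 + bx^3 + cx^2 + dx + e. Substituting each data point gives a linear system:
  a - b + c - d + e = -21/2
  a + b + c + d + e = 23/2
  16a + 8b + 4c + 2d + e = 129/2
  256a + 64b + 16c + 4d + e = 1229/2
  625a + 125b + 25c + 5d + e = 2655/2
Solving the system yields a = 1, b = 6, c = -3, d = 5, e = 5/2.
So q(x) = x⁴ + 6x³ - 3x² + 5x + 5/2.
The constant term is 5/2.

5/2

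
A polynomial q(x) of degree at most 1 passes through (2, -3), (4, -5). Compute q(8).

Write q(x) = ax + b. Substituting each data point gives a linear system:
  2a + b = -3
  4a + b = -5
Solving the system yields a = -1, b = -1.
So q(x) = -x - 1.
Then q(8) = -9.

-9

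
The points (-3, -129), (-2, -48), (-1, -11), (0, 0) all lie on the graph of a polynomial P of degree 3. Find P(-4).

-272

Using the Lagrange interpolation formula with nodes -3, -2, -1, 0:
  L_0(t) = (t + 2)(t + 1)t / -6
  L_1(t) = (t + 3)(t + 1)t / 2
  L_2(t) = (t + 3)(t + 2)t / -2
  L_3(t) = (t + 3)(t + 2)(t + 1) / 6
Then P(t) = -129·L_0(t) - 48·L_1(t) - 11·L_2(t) + 0·L_3(t).
Expanding and collecting terms gives P(t) = 3t^3 - 4t^2 + 4t.
Evaluating at t = -4: P(-4) = -272.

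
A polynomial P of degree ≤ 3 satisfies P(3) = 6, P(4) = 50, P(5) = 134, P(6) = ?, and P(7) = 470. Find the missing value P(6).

On equispaced nodes a degree-3 polynomial has vanishing fourth forward difference, so
  P(3) - 4·P(4) + 6·P(5) - 4·P(6) + P(7) = 0.
Substituting the known values and solving for P(6):
  -4·P(6) = -1080
  P(6) = 270.

270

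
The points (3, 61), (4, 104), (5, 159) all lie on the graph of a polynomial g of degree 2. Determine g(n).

Write g(n) = an^2 + bn + c. Substituting each data point gives a linear system:
  9a + 3b + c = 61
  16a + 4b + c = 104
  25a + 5b + c = 159
Solving the system yields a = 6, b = 1, c = 4.
So g(n) = 6n^2 + n + 4.
Check: g(4) = 104. ✓

g(n) = 6n^2 + n + 4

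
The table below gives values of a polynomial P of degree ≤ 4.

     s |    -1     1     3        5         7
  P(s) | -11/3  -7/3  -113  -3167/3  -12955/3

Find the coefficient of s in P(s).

Write P(s) = as^4 + bs^3 + cs^2 + ds + e. Substituting each data point gives a linear system:
  a - b + c - d + e = -11/3
  a + b + c + d + e = -7/3
  81a + 27b + 9c + 3d + e = -113
  625a + 125b + 25c + 5d + e = -3167/3
  2401a + 343b + 49c + 7d + e = -12955/3
Solving the system yields a = -2, b = 1, c = 3, d = -1/3, e = -4.
So P(s) = -2s^4 + s^3 + 3s^2 - (1/3)s - 4.
The coefficient of s is -1/3.

-1/3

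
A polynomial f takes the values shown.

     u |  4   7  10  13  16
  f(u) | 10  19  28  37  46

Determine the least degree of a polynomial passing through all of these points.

1

Forward differences of the values at u = 4, 7, 10, 13, 16:
  f  : 10  19  28  37  46
  Δ  : 9  9  9  9
  Δ^2: 0  0  0
  Δ^3: 0  0
  Δ^4: 0
The first differences are constant (9) and nonzero, while all higher differences vanish, so the minimal degree is 1.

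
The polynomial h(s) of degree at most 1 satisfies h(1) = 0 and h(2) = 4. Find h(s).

Using the Lagrange interpolation formula with nodes 1, 2:
  L_0(s) = (s - 2) / -1
  L_1(s) = (s - 1) / 1
Then h(s) = 0·L_0(s) + 4·L_1(s).
Expanding and collecting terms gives h(s) = 4s - 4.
Check: h(2) = 4. ✓

h(s) = 4s - 4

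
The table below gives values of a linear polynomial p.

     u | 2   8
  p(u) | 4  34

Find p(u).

Write p(u) = au + b. Substituting each data point gives a linear system:
  2a + b = 4
  8a + b = 34
Solving the system yields a = 5, b = -6.
So p(u) = 5u - 6.
Check: p(2) = 4. ✓

p(u) = 5u - 6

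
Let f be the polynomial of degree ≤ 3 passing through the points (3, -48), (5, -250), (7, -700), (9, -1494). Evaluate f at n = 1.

2

Write f(n) = an^3 + bn^2 + cn + d. Substituting each data point gives a linear system:
  27a + 9b + 3c + d = -48
  125a + 25b + 5c + d = -250
  343a + 49b + 7c + d = -700
  729a + 81b + 9c + d = -1494
Solving the system yields a = -2, b = -1, c = 5, d = 0.
So f(n) = -2n³ - n² + 5n.
Then f(1) = 2.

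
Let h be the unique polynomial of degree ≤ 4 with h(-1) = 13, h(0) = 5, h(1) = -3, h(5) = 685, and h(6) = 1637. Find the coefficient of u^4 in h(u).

2

Write h(u) = au^4 + bu^3 + cu^2 + du + e. Substituting each data point gives a linear system:
  a - b + c - d + e = 13
  e = 5
  a + b + c + d + e = -3
  625a + 125b + 25c + 5d + e = 685
  1296a + 216b + 36c + 6d + e = 1637
Solving the system yields a = 2, b = -4, c = -2, d = -4, e = 5.
So h(u) = 2u⁴ - 4u³ - 2u² - 4u + 5.
The leading coefficient is 2.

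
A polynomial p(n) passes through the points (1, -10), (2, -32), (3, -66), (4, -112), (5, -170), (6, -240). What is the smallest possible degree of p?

2

Forward differences of the values at n = 1, 2, 3, 4, 5, 6:
  p  : -10  -32  -66  -112  -170  -240
  Δ  : -22  -34  -46  -58  -70
  Δ^2: -12  -12  -12  -12
  Δ^3: 0  0  0
  Δ^4: 0  0
  Δ^5: 0
The second differences are constant (-12) and nonzero, while all higher differences vanish, so the minimal degree is 2.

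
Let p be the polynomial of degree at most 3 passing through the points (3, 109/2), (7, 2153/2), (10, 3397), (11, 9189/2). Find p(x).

p(x) = 4x^3 - 6x^2 - (1/2)x + 2

Using the Lagrange interpolation formula with nodes 3, 7, 10, 11:
  L_0(x) = (x - 7)(x - 10)(x - 11) / -224
  L_1(x) = (x - 3)(x - 10)(x - 11) / 48
  L_2(x) = (x - 3)(x - 7)(x - 11) / -21
  L_3(x) = (x - 3)(x - 7)(x - 10) / 32
Then p(x) = 109/2·L_0(x) + 2153/2·L_1(x) + 3397·L_2(x) + 9189/2·L_3(x).
Expanding and collecting terms gives p(x) = 4x^3 - 6x^2 - (1/2)x + 2.
Check: p(11) = 9189/2. ✓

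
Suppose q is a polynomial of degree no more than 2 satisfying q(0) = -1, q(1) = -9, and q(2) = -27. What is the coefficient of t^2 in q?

-5

Write q(t) = at^2 + bt + c. Substituting each data point gives a linear system:
  c = -1
  a + b + c = -9
  4a + 2b + c = -27
Solving the system yields a = -5, b = -3, c = -1.
So q(t) = -5t^2 - 3t - 1.
The leading coefficient is -5.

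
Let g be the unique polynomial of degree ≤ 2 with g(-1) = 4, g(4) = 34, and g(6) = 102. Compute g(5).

Using the Lagrange interpolation formula with nodes -1, 4, 6:
  L_0(t) = (t - 4)(t - 6) / 35
  L_1(t) = (t + 1)(t - 6) / -10
  L_2(t) = (t + 1)(t - 4) / 14
Then g(t) = 4·L_0(t) + 34·L_1(t) + 102·L_2(t).
Expanding and collecting terms gives g(t) = 4t^2 - 6t - 6.
Evaluating at t = 5: g(5) = 64.

64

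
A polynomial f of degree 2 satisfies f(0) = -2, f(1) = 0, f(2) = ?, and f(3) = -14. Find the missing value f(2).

-4

The 3 known points determine the degree-2 polynomial uniquely.
Write f(t) = at^2 + bt + c. Substituting each data point gives a linear system:
  c = -2
  a + b + c = 0
  9a + 3b + c = -14
Solving the system yields a = -3, b = 5, c = -2.
So f(t) = -3t^2 + 5t - 2.
Then f(2) = -4.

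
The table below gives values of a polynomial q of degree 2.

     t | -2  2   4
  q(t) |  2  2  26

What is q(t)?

Using the Lagrange interpolation formula with nodes -2, 2, 4:
  L_0(t) = (t - 2)(t - 4) / 24
  L_1(t) = (t + 2)(t - 4) / -8
  L_2(t) = (t + 2)(t - 2) / 12
Then q(t) = 2·L_0(t) + 2·L_1(t) + 26·L_2(t).
Expanding and collecting terms gives q(t) = 2t^2 - 6.
Check: q(-2) = 2. ✓

q(t) = 2t^2 - 6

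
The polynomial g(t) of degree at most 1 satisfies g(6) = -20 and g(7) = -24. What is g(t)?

Write g(t) = at + b. Substituting each data point gives a linear system:
  6a + b = -20
  7a + b = -24
Solving the system yields a = -4, b = 4.
So g(t) = -4t + 4.
Check: g(7) = -24. ✓

g(t) = -4t + 4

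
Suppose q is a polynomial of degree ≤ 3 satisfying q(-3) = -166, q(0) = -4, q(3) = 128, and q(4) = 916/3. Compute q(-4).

-1100/3

Write q(x) = ax^3 + bx^2 + cx + d. Substituting each data point gives a linear system:
  -27a + 9b - 3c + d = -166
  d = -4
  27a + 9b + 3c + d = 128
  64a + 16b + 4c + d = 916/3
Solving the system yields a = 5, b = -5/3, c = 4, d = -4.
So q(x) = 5x^3 - (5/3)x^2 + 4x - 4.
Then q(-4) = -1100/3.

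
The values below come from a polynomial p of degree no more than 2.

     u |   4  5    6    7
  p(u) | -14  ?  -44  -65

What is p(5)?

On equispaced nodes a degree-2 polynomial has vanishing third forward difference, so
  - p(4) + 3·p(5) - 3·p(6) + p(7) = 0.
Substituting the known values and solving for p(5):
  3·p(5) = -81
  p(5) = -27.

-27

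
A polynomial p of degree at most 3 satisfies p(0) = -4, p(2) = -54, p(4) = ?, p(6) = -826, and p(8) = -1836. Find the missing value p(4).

-280

On equispaced nodes a degree-3 polynomial has vanishing fourth forward difference, so
  p(0) - 4·p(2) + 6·p(4) - 4·p(6) + p(8) = 0.
Substituting the known values and solving for p(4):
  6·p(4) = -1680
  p(4) = -280.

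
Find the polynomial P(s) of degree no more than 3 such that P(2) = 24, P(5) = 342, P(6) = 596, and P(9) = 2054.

Write P(s) = as^3 + bs^2 + cs + d. Substituting each data point gives a linear system:
  8a + 4b + 2c + d = 24
  125a + 25b + 5c + d = 342
  216a + 36b + 6c + d = 596
  729a + 81b + 9c + d = 2054
Solving the system yields a = 3, b = -2, c = 3, d = 2.
So P(s) = 3s^3 - 2s^2 + 3s + 2.
Check: P(9) = 2054. ✓

P(s) = 3s^3 - 2s^2 + 3s + 2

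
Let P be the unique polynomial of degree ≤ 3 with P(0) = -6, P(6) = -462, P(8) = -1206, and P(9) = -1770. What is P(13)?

Write P(s) = as^3 + bs^2 + cs + d. Substituting each data point gives a linear system:
  d = -6
  216a + 36b + 6c + d = -462
  512a + 64b + 8c + d = -1206
  729a + 81b + 9c + d = -1770
Solving the system yields a = -3, b = 5, c = 2, d = -6.
So P(s) = -3s^3 + 5s^2 + 2s - 6.
Then P(13) = -5726.

-5726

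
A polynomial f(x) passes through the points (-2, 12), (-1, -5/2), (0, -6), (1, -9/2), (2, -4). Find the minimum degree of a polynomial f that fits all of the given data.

Forward differences of the values at x = -2, -1, 0, 1, 2:
  f  : 12  -5/2  -6  -9/2  -4
  Δ  : -29/2  -7/2  3/2  1/2
  Δ^2: 11  5  -1
  Δ^3: -6  -6
  Δ^4: 0
The third differences are constant (-6) and nonzero, while all higher differences vanish, so the minimal degree is 3.

3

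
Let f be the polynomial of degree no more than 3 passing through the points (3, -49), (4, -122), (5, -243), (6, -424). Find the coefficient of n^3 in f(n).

-2

Write f(n) = an^3 + bn^2 + cn + d. Substituting each data point gives a linear system:
  27a + 9b + 3c + d = -49
  64a + 16b + 4c + d = -122
  125a + 25b + 5c + d = -243
  216a + 36b + 6c + d = -424
Solving the system yields a = -2, b = 0, c = 1, d = 2.
So f(n) = -2n^3 + n + 2.
The leading coefficient is -2.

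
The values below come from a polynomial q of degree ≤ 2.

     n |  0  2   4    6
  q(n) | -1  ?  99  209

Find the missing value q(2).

29

The 3 known points determine the degree-2 polynomial uniquely.
Write q(n) = an^2 + bn + c. Substituting each data point gives a linear system:
  c = -1
  16a + 4b + c = 99
  36a + 6b + c = 209
Solving the system yields a = 5, b = 5, c = -1.
So q(n) = 5n^2 + 5n - 1.
Then q(2) = 29.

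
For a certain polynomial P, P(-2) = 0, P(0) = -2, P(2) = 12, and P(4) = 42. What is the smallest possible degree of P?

Forward differences of the values at s = -2, 0, 2, 4:
  P  : 0  -2  12  42
  Δ  : -2  14  30
  Δ^2: 16  16
  Δ^3: 0
The second differences are constant (16) and nonzero, while all higher differences vanish, so the minimal degree is 2.

2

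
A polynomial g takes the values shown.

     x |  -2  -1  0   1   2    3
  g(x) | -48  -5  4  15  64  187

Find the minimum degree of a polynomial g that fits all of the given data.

3

Forward differences of the values at x = -2, -1, 0, 1, 2, 3:
  g  : -48  -5  4  15  64  187
  Δ  : 43  9  11  49  123
  Δ^2: -34  2  38  74
  Δ^3: 36  36  36
  Δ^4: 0  0
  Δ^5: 0
The third differences are constant (36) and nonzero, while all higher differences vanish, so the minimal degree is 3.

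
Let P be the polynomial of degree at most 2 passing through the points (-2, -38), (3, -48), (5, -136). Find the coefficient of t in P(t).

Write P(t) = at^2 + bt + c. Substituting each data point gives a linear system:
  4a - 2b + c = -38
  9a + 3b + c = -48
  25a + 5b + c = -136
Solving the system yields a = -6, b = 4, c = -6.
So P(t) = -6t^2 + 4t - 6.
The coefficient of t is 4.

4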